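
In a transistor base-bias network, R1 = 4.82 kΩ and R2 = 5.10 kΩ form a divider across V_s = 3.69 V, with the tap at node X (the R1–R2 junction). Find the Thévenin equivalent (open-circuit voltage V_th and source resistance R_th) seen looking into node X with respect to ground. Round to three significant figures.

Open-circuit (no load on X): V_th = V_s · R2/(R1 + R2) = 3.69 × 5.10/(4.820 + 5.10) = 1.897 V.
Looking into X with the source shorted: R_th = R1·R2/(R1+R2) = 4.820 × 5.10/9.920 = 2.478 kΩ.

V_th ≈ 1.90 V, R_th ≈ 2.48 kΩ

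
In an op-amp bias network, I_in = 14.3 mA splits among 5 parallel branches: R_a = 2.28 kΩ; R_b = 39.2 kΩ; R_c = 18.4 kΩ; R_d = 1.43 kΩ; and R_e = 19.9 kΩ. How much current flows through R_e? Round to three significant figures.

I ≈ 0.567 mA

Conductances: ΣG = 1/2.28 + 1/39.2 + 1/18.4 + 1/1.43 + 1/19.9 = 1.268 (1/kΩ).
R_e takes the fraction G_k/ΣG = 0.05025/1.268 = 0.03963, so I = 14.3 × 0.03963 = 0.5667 mA.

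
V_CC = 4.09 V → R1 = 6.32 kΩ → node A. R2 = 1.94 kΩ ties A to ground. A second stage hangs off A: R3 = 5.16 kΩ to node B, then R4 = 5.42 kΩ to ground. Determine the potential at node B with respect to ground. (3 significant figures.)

V_B ≈ 0.432 V

The second stage (R3 + R4 = 10.58 kΩ) loads node A in parallel with R2.
R2 ‖ (R3+R4) = 1.639 kΩ.
V_A = 4.09 × 1.639/(6.32 + 1.639) = 0.8424 V.
Then the unloaded second divider: V_B = V_A × R4/(R3+R4) = 0.8424 × 0.5123 = 0.4316 V.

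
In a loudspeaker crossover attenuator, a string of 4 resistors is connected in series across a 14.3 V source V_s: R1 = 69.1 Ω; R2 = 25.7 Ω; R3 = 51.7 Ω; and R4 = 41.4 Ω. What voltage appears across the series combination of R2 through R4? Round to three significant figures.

V ≈ 9.04 V

Total series resistance ΣR = 69.1 + 25.7 + 51.7 + 41.4 = 187.9 Ω.
R_{R2..R4} = 25.7 + 51.7 + 41.4 = 118.8 Ω.
V = V_s · R/ΣR = 14.3 × 0.6323 = 9.041 V.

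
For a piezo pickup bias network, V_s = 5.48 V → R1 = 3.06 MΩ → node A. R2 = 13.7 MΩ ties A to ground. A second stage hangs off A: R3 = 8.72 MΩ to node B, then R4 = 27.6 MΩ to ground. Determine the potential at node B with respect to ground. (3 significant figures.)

V_B ≈ 3.18 V

The second stage (R3 + R4 = 36.32 MΩ) loads node A in parallel with R2.
R2 ‖ (R3+R4) = 9.948 MΩ.
V_A = 5.48 × 9.948/(3.06 + 9.948) = 4.191 V.
V_B = V_A × 0.7599 = 3.185 V.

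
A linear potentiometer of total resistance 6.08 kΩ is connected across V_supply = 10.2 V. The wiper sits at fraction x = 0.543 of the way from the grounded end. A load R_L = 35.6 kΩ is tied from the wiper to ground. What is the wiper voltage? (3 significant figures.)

The pot divides into 2.779 kΩ above the wiper and 3.301 kΩ below.
R_L loads the lower segment: effective lower R = 3.021 kΩ.
Loaded-divider output: V_out = 10.2 × 0.5209 = 5.313 V.
(Unloaded: V_out = x·V_supply = 5.54 V.)

V_out ≈ 5.31 V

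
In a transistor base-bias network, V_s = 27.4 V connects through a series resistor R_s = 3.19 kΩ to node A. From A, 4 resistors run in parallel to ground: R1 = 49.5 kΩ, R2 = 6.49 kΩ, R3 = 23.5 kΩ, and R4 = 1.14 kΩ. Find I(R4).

Combine the parallel branches: R_p = (1/49.5 + 1/6.49 + 1/23.5 + 1/1.14)⁻¹ = 0.9141 kΩ.
V_A by voltage divider: V_A = 27.4 × 0.9141/(3.19 + 0.9141) = 6.103 V.
I(R4) = V_A / R4 = 6.103/1.14 = 5.353 mA.

I ≈ 5.35 mA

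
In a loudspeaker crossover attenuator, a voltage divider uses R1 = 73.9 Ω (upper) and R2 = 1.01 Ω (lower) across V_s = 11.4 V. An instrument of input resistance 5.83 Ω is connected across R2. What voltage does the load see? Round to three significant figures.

The load sits in parallel with R2, giving an effective lower resistance R2' = R2·R_L/(R2+R_L) = 0.8609 Ω.
Now apply the divider: V_out = 11.4 × 0.01151 = 0.1313 V.

V_out ≈ 0.131 V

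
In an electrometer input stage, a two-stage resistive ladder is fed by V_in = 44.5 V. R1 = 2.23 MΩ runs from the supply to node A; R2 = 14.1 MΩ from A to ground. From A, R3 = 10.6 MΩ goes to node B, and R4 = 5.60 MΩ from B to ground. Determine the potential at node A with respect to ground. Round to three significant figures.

The second stage (R3 + R4 = 16.20 MΩ) loads node A in parallel with R2.
R2 ‖ (R3+R4) = 7.539 MΩ.
V_A = 44.5 × 7.539/(2.23 + 7.539) = 34.34 V.

V_A ≈ 34.3 V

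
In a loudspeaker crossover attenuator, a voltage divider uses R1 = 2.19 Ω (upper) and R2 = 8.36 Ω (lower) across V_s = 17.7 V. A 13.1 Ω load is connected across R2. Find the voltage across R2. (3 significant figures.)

R2 ‖ R_L = (8.36 × 13.1)/(8.36 + 13.1) = 5.103 Ω.
Voltage divider with the loaded lower leg: V_out = 17.7 × 5.103/(2.19 + 5.103) = 17.7 × 0.6997 = 12.39 V.

V_out ≈ 12.4 V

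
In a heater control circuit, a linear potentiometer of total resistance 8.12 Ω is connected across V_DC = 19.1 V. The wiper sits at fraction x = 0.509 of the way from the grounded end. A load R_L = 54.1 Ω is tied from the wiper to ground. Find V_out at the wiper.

V_out ≈ 9.37 V

The pot divides into 3.987 Ω above the wiper and 4.133 Ω below.
(x·R_p) ‖ R_L = 3.840 Ω.
Then V_out = V_DC · 3.840/(3.987 + 3.840) = 9.370 V.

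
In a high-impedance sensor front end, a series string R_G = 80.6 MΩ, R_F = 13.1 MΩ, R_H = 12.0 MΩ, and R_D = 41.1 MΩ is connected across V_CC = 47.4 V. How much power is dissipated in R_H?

Series current I = V_CC/ΣR = 47.4/146.8 = 0.3229 µA.
P(R_H) = I²·R_H = (0.3229)² × 12.0 = 1.251 µW.

P ≈ 1.25 µW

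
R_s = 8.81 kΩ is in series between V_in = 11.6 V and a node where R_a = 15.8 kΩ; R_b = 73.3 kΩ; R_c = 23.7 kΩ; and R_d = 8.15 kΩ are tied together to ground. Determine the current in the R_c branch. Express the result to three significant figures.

Parallel bank: R_p = 1/(1/15.8 + 1/73.3 + 1/23.7 + 1/8.15) = 4.135 kΩ.
V_A by voltage divider: V_A = 11.6 × 4.135/(8.81 + 4.135) = 3.705 V.
Branch current I = V_A/R_c = 3.705/23.7 = 0.1563 mA.
(Equivalently: I_total = 0.8961 mA, then current-divider fraction G_k/ΣG = 0.1745.)

I ≈ 0.156 mA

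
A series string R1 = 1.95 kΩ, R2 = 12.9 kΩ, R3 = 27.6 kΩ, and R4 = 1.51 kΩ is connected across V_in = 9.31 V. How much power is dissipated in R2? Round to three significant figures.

P ≈ 0.579 mW

ΣR = 43.96 kΩ → I = 9.31/43.96 = 0.2118 mA.
P(R2) = I²·R2 = (0.2118)² × 12.9 = 0.5786 mW.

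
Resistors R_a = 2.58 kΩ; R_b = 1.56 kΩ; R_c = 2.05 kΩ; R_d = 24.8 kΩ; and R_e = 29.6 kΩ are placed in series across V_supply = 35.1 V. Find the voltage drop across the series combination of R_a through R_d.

ΣR = 2.58 + 1.56 + 2.05 + 24.8 + 29.6 = 60.59 kΩ.
R_{R_a..R_d} = 2.58 + 1.56 + 2.05 + 24.8 = 30.99 kΩ.
V = V_supply · R/ΣR = 35.1 × 0.5115 = 17.95 V.

V ≈ 18.0 V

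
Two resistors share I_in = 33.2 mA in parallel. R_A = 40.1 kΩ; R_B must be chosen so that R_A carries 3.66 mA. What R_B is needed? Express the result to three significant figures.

Two-branch current divider: I_A = I_in · R_B/(R_A + R_B).
With f = 0.1102, R_B = R_A · f/(1−f) = 40.1 × 0.1239 = 4.968 kΩ.

R_B ≈ 4.97 kΩ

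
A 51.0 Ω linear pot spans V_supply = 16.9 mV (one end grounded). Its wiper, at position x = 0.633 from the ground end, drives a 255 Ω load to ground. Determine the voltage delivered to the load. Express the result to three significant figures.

Lower segment x·R_p = 32.28 Ω; upper segment (1−x)·R_p = 18.72 Ω.
(x·R_p) ‖ R_L = 28.66 Ω.
V_out = 16.9 × 28.66/(18.72 + 28.66) = 10.22 mV.

V_out ≈ 10.2 mV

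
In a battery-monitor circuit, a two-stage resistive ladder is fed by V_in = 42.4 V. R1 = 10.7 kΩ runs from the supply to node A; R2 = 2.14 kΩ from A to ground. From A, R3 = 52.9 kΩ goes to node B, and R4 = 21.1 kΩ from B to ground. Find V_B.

V_B ≈ 1.97 V

Looking into the second stage from A: R3 + R4 = 74.00 kΩ appears in parallel with R2.
Effective lower resistance at A: R2 ‖ 74.00 = 2.080 kΩ.
First divider: V_A = V_in · 2.080/(10.7 + 2.080) = 6.900 V.
Then the unloaded second divider: V_B = V_A × R4/(R3+R4) = 6.900 × 0.2851 = 1.968 V.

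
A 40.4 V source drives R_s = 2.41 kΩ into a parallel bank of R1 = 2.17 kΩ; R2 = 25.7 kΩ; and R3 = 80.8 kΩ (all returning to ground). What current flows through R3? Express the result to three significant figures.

I ≈ 0.224 mA

Combine the parallel branches: R_p = (1/2.17 + 1/25.7 + 1/80.8)⁻¹ = 1.953 kΩ.
Node voltage V_A = V_CC · R_p/(R_s + R_p) = 40.4 × 0.4476 = 18.08 V.
I(R3) = V_A / R3 = 18.08/80.8 = 0.2238 mA.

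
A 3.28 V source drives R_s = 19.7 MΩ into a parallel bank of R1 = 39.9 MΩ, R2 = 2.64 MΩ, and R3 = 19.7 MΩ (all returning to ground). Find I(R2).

I ≈ 0.125 µA

Equivalent of the parallel group: R_p = 2.200 MΩ.
V_A = 3.28 × 2.200/21.90 = 0.3295 V.
I(R2) = V_A / R2 = 0.3295/2.64 = 0.1248 µA.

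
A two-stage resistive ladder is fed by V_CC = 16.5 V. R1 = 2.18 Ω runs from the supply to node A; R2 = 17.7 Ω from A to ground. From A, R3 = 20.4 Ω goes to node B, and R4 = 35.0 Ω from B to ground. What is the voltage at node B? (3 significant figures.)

V_B ≈ 8.97 V

The second stage (R3 + R4 = 55.40 Ω) loads node A in parallel with R2.
Effective lower resistance at A: R2 ‖ 55.40 = 13.41 Ω.
So V_A = 16.5 × 0.8602 = 14.19 V.
Then the unloaded second divider: V_B = V_A × R4/(R3+R4) = 14.19 × 0.6318 = 8.967 V.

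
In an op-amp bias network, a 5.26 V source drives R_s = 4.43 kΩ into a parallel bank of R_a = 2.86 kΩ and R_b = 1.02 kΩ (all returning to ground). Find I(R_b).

Parallel bank: R_p = 1/(1/2.86 + 1/1.02) = 0.7519 kΩ.
V_A by voltage divider: V_A = 5.26 × 0.7519/(4.43 + 0.7519) = 0.7632 V.
I(R_b) = V_A / R_b = 0.7632/1.02 = 0.7482 mA.
(Equivalently: I_total = 1.015 mA, then current-divider fraction G_k/ΣG = 0.7371.)

I ≈ 0.748 mA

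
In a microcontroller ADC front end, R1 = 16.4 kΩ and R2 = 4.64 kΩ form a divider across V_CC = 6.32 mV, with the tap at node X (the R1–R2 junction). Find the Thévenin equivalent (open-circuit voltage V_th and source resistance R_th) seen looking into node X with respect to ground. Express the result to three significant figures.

V_th is the unloaded tap voltage: V_CC · R2/(R1+R2) = 6.32 × 0.2205 = 1.394 mV.
Looking into X with the source shorted: R_th = R1·R2/(R1+R2) = 16.40 × 4.64/21.04 = 3.617 kΩ.

V_th ≈ 1.39 mV, R_th ≈ 3.62 kΩ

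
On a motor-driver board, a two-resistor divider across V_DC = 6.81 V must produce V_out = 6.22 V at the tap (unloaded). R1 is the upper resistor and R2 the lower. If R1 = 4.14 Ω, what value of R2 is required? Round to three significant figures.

R2 ≈ 43.6 Ω

V_out/V_DC = R2/(R1+R2) = 0.9134.
R2 = R1 · 0.9134/(1 − 0.9134) = 43.65 Ω.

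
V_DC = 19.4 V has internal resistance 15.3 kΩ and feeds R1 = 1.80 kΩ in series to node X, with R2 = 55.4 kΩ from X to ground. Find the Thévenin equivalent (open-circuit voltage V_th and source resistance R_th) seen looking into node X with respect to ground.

V_th ≈ 14.8 V, R_th ≈ 13.1 kΩ

R1' = 15.3 + 1.80 = 17.10 kΩ (source resistance + R1).
Open-circuit (no load on X): V_th = V_DC · R2/(R1' + R2) = 19.4 × 55.4/(17.10 + 55.4) = 14.82 V.
Looking into X with the source shorted: R_th = R1'·R2/(R1'+R2) = 17.10 × 55.4/72.50 = 13.07 kΩ.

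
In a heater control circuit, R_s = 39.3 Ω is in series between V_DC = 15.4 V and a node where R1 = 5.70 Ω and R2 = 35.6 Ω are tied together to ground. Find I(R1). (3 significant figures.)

I ≈ 0.300 A

Combine the parallel branches: R_p = (1/5.70 + 1/35.6)⁻¹ = 4.913 Ω.
V_A by voltage divider: V_A = 15.4 × 4.913/(39.3 + 4.913) = 1.711 V.
Branch current I = V_A/R1 = 1.711/5.70 = 0.3002 A.
(Check via current divider: I_total = 0.3483 A; share G_k/ΣG = 0.8620 → same result.)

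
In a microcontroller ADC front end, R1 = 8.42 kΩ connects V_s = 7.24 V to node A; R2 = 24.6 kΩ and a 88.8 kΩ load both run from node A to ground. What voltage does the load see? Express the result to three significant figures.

V_out ≈ 5.04 V

R2 ‖ R_L = (24.6 × 88.8)/(24.6 + 88.8) = 19.26 kΩ.
Now apply the divider: V_out = 7.24 × 0.6958 = 5.038 V.
(Unloaded it would be 5.39 V; the load pulls it down.)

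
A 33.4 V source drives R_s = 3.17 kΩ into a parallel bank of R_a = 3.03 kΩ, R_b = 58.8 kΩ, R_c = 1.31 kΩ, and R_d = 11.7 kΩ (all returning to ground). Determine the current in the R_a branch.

I ≈ 2.30 mA

Combine the parallel branches: R_p = (1/3.03 + 1/58.8 + 1/1.31 + 1/11.7)⁻¹ = 0.8362 kΩ.
V_A by voltage divider: V_A = 33.4 × 0.8362/(3.17 + 0.8362) = 6.972 V.
Branch current I = V_A/R_a = 6.972/3.03 = 2.301 mA.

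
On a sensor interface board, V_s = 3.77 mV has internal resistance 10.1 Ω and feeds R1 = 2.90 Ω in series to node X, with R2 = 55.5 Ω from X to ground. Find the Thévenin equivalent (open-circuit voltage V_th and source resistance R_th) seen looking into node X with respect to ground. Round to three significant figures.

R1' = 10.1 + 2.90 = 13.00 Ω (source resistance + R1).
V_th is the unloaded tap voltage: V_s · R2/(R1'+R2) = 3.77 × 0.8102 = 3.055 mV.
Looking into X with the source shorted: R_th = R1'·R2/(R1'+R2) = 13.00 × 55.5/68.50 = 10.53 Ω.

V_th ≈ 3.05 mV, R_th ≈ 10.5 Ω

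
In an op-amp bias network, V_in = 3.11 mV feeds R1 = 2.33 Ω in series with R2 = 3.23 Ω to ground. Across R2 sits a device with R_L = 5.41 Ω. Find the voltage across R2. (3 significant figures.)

V_out ≈ 1.45 mV

The load sits in parallel with R2, giving an effective lower resistance R2' = R2·R_L/(R2+R_L) = 2.022 Ω.
Then V_out = V_in · R2'/(R1 + R2') = 3.11 × 2.022/4.352 = 1.445 mV.
(Unloaded it would be 1.81 mV; the load pulls it down.)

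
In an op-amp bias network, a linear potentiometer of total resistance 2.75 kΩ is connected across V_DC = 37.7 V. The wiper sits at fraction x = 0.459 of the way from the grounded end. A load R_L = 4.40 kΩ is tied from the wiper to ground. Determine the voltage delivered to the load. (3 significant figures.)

V_out ≈ 15.0 V

Split the track: R_lower = x·R_p = 1.262 kΩ, R_upper = (1−x)·R_p = 1.488 kΩ.
Lower segment in parallel with the load: 1.262 ‖ 4.40 = 0.9809 kΩ.
V_out = 37.7 × 0.9809/(1.488 + 0.9809) = 14.98 V.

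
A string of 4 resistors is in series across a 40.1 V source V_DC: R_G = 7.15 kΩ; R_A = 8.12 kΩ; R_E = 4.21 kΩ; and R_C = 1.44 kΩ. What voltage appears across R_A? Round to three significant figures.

Total series resistance ΣR = 7.15 + 8.12 + 4.21 + 1.44 = 20.92 kΩ.
By the voltage-divider rule, V = 40.1 × 8.120/20.92 = 15.56 V.

V ≈ 15.6 V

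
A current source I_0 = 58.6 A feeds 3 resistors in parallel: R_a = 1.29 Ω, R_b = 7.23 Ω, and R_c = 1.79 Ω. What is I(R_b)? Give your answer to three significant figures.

I ≈ 5.51 A

Total conductance ΣG = 1/1.29 + 1/7.23 + 1/1.79 = 1.472 (units of 1/Ω).
R_b takes the fraction G_k/ΣG = 0.1383/1.472 = 0.09395, so I = 58.6 × 0.09395 = 5.506 A.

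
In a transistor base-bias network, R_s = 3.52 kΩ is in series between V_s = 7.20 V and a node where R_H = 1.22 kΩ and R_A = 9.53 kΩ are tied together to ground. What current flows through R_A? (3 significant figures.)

Parallel bank: R_p = 1/(1/1.22 + 1/9.53) = 1.082 kΩ.
V_A = 7.20 × 1.082/4.602 = 1.692 V.
I(R_A) = V_A / R_A = 1.692/9.53 = 0.1776 mA.
(Check via current divider: I_total = 1.565 mA; share G_k/ΣG = 0.1135 → same result.)

I ≈ 0.178 mA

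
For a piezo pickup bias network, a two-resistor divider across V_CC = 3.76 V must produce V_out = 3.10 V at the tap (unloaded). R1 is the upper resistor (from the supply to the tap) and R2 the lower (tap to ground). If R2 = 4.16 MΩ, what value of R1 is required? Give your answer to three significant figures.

Required fraction k = V_out/V_CC = 0.8245.
Rearranging, R1 = R2·(1−k)/k = 4.16 × 0.2129 = 0.8857 MΩ.

R1 ≈ 0.886 MΩ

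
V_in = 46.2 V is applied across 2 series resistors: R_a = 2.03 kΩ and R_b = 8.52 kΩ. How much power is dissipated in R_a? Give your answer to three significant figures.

Series current I = V_in/ΣR = 46.2/10.55 = 4.379 mA.
P(R_a) = I²·R_a = (4.379)² × 2.03 = 38.93 mW.

P ≈ 38.9 mW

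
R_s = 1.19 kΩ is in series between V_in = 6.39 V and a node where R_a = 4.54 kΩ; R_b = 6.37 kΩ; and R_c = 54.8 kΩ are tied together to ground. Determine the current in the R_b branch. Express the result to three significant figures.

Equivalent of the parallel group: R_p = 2.528 kΩ.
V_A = 6.39 × 2.528/3.718 = 4.345 V.
Branch current I = V_A/R_b = 4.345/6.37 = 0.6821 mA.
(Check via current divider: I_total = 1.718 mA; share G_k/ΣG = 0.3969 → same result.)

I ≈ 0.682 mA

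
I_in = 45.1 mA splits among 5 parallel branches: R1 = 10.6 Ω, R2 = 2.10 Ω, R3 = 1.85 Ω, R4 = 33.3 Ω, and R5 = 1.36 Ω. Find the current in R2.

Conductances: ΣG = 1/10.6 + 1/2.10 + 1/1.85 + 1/33.3 + 1/1.36 = 1.876 (1/Ω).
Current divider: I(R2) = I_in · G_k/ΣG = 45.1 × (0.4762/1.876) = 45.1 × 0.2538 = 11.45 mA.

I ≈ 11.4 mA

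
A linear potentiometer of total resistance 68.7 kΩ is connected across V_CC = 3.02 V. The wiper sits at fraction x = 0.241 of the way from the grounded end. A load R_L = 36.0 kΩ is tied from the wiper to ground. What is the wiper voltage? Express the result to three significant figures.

V_out ≈ 0.539 V

Split the track: R_lower = x·R_p = 16.56 kΩ, R_upper = (1−x)·R_p = 52.14 kΩ.
Lower segment in parallel with the load: 16.56 ‖ 36.0 = 11.34 kΩ.
Then V_out = V_CC · 11.34/(52.14 + 11.34) = 0.5395 V.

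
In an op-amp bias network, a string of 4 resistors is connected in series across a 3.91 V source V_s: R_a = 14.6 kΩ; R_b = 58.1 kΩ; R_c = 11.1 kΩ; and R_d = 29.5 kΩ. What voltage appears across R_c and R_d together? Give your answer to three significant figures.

V ≈ 1.40 V

ΣR = 14.6 + 58.1 + 11.1 + 29.5 = 113.3 kΩ.
R_{R_c..R_d} = 11.1 + 29.5 = 40.60 kΩ.
By the voltage-divider rule, V = 3.91 × 40.60/113.3 = 1.401 V.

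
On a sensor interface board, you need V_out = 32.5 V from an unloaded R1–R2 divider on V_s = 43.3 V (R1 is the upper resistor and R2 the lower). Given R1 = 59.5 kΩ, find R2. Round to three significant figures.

Required fraction k = V_out/V_s = 0.7506.
Rearranging, R2 = R1·k/(1−k) = 59.5 × 3.009 = 179.1 kΩ.

R2 ≈ 179 kΩ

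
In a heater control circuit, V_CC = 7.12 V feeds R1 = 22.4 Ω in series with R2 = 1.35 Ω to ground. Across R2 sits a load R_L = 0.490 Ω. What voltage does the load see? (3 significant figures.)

First combine the lower leg with the load: R2 ‖ R_L = 0.3595 Ω.
Voltage divider with the loaded lower leg: V_out = 7.12 × 0.3595/(22.4 + 0.3595) = 7.12 × 0.01580 = 0.1125 V.

V_out ≈ 0.112 V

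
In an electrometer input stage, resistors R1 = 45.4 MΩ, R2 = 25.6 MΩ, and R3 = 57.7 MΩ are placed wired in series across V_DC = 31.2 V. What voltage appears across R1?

V ≈ 11.0 V

ΣR = 45.4 + 25.6 + 57.7 = 128.7 MΩ.
By the voltage-divider rule, V = 31.2 × 45.40/128.7 = 11.01 V.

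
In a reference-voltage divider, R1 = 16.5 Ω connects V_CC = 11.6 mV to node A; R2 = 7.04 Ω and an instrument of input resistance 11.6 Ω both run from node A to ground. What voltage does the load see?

V_out ≈ 2.43 mV

The load sits in parallel with R2, giving an effective lower resistance R2' = R2·R_L/(R2+R_L) = 4.381 Ω.
Voltage divider with the loaded lower leg: V_out = 11.6 × 4.381/(16.5 + 4.381) = 11.6 × 0.2098 = 2.434 mV.
(Unloaded it would be 3.47 mV; the load pulls it down.)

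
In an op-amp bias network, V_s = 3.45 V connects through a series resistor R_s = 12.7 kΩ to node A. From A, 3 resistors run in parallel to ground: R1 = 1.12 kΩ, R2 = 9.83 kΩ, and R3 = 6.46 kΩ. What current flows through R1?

I ≈ 0.197 mA

Parallel bank: R_p = 1/(1/1.12 + 1/9.83 + 1/6.46) = 0.8700 kΩ.
V_A = 3.45 × 0.8700/13.57 = 0.2212 V.
Branch current I = V_A/R1 = 0.2212/1.12 = 0.1975 mA.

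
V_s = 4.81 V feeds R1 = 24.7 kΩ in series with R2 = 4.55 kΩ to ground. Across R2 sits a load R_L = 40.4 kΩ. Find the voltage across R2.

V_out ≈ 0.683 V

First combine the lower leg with the load: R2 ‖ R_L = 4.089 kΩ.
Then V_out = V_s · R2'/(R1 + R2') = 4.81 × 4.089/28.79 = 0.6832 V.
(Unloaded it would be 0.748 V; the load pulls it down.)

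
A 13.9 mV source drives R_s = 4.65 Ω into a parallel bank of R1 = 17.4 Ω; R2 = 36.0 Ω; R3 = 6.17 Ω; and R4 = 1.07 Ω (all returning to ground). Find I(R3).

I ≈ 0.347 mA

Equivalent of the parallel group: R_p = 0.8461 Ω.
Node voltage V_A = V_DC · R_p/(R_s + R_p) = 13.9 × 0.1539 = 2.140 mV.
I(R3) = V_A / R3 = 2.140/6.17 = 0.3468 mA.
(Check via current divider: I_total = 2.529 mA; share G_k/ΣG = 0.1371 → same result.)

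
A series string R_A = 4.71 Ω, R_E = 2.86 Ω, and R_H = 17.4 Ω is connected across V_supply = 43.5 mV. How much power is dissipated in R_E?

P ≈ 8.68 µW

ΣR = 24.97 Ω → I = 43.5/24.97 = 1.742 mA.
V(R_E) = I·R = 4.982 mV; P = V·I = 4.982 × 1.742 = 8.680 µW.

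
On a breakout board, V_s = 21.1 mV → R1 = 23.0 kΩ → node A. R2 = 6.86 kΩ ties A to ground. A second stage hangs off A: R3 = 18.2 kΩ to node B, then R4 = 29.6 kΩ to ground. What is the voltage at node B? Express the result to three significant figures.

The second stage (R3 + R4 = 47.80 kΩ) loads node A in parallel with R2.
Effective lower resistance at A: R2 ‖ 47.80 = 5.999 kΩ.
First divider: V_A = V_s · 5.999/(23.0 + 5.999) = 4.365 mV.
Then the unloaded second divider: V_B = V_A × R4/(R3+R4) = 4.365 × 0.6192 = 2.703 mV.

V_B ≈ 2.70 mV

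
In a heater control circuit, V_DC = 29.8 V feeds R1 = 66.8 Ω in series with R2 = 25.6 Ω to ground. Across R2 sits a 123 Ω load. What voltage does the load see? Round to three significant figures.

First combine the lower leg with the load: R2 ‖ R_L = 21.19 Ω.
Now apply the divider: V_out = 29.8 × 0.2408 = 7.176 V.

V_out ≈ 7.18 V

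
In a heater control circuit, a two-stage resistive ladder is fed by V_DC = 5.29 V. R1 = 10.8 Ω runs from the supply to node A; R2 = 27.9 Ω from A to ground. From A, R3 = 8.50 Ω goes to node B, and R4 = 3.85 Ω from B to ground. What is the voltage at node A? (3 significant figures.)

V_A ≈ 2.34 V

The second stage (R3 + R4 = 12.35 Ω) loads node A in parallel with R2.
Effective lower resistance at A: R2 ‖ 12.35 = 8.561 Ω.
So V_A = 5.29 × 0.4422 = 2.339 V.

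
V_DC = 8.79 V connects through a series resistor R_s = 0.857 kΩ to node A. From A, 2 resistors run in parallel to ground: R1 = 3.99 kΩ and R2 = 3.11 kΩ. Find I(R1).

Parallel bank: R_p = 1/(1/3.99 + 1/3.11) = 1.748 kΩ.
V_A by voltage divider: V_A = 8.79 × 1.748/(0.857 + 1.748) = 5.898 V.
I(R1) = V_A / R1 = 5.898/3.99 = 1.478 mA.

I ≈ 1.48 mA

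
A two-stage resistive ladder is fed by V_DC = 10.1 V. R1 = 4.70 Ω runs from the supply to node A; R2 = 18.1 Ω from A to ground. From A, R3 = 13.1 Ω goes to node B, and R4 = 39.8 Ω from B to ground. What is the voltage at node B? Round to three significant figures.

Node A sees R2 in parallel with the series input of stage 2, R3 + R4 = 52.90 Ω.
Effective lower resistance at A: R2 ‖ 52.90 = 13.49 Ω.
V_A = 10.1 × 13.49/(4.70 + 13.49) = 7.490 V.
Stage 2 is unloaded, so V_B = V_A · R4/(R3+R4) = 7.490 × 39.8/52.90 = 5.635 V.

V_B ≈ 5.63 V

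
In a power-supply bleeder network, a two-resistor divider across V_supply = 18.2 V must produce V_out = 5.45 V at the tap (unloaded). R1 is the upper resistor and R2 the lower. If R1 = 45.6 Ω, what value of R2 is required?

Required fraction k = V_out/V_supply = 0.2995.
Rearranging, R2 = R1·k/(1−k) = 45.6 × 0.4275 = 19.49 Ω.

R2 ≈ 19.5 Ω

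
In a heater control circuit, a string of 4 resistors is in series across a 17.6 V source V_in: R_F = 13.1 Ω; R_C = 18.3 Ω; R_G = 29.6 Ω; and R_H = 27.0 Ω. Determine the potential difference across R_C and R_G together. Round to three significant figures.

V ≈ 9.58 V

Series total: ΣR = 13.1 + 18.3 + 29.6 + 27.0 = 88.00 Ω.
R_{R_C..R_G} = 18.3 + 29.6 = 47.90 Ω.
V = V_in · R/ΣR = 17.6 × 0.5443 = 9.580 V.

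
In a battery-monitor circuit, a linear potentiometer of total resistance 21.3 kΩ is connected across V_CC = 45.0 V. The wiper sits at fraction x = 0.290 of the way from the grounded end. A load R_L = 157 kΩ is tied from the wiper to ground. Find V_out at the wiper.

Lower segment x·R_p = 6.177 kΩ; upper segment (1−x)·R_p = 15.12 kΩ.
(x·R_p) ‖ R_L = 5.943 kΩ.
V_out = 45.0 × 5.943/(15.12 + 5.943) = 12.70 V.

V_out ≈ 12.7 V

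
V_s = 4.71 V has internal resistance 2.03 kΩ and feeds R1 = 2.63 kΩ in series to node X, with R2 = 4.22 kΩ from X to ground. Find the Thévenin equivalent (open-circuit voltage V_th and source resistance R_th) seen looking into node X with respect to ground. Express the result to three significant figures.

V_th ≈ 2.24 V, R_th ≈ 2.21 kΩ

R1' = 2.03 + 2.63 = 4.660 kΩ (source resistance + R1).
With X open, the divider is unloaded: V_th = 4.71 × 4.22/8.880 = 2.238 V.
Zeroing V_s shorts the top of R1' to ground, so R_th = R1' ‖ R2 = 2.215 kΩ.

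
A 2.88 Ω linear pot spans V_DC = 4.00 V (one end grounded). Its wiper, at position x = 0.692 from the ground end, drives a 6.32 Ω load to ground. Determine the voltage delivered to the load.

The pot divides into 0.8870 Ω above the wiper and 1.993 Ω below.
Lower segment in parallel with the load: 1.993 ‖ 6.32 = 1.515 Ω.
Then V_out = V_DC · 1.515/(0.8870 + 1.515) = 2.523 V.

V_out ≈ 2.52 V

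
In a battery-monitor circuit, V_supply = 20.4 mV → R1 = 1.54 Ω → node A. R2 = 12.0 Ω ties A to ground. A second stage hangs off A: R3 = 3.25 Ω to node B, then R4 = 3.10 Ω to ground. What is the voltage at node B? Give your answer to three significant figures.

V_B ≈ 7.26 mV

Looking into the second stage from A: R3 + R4 = 6.350 Ω appears in parallel with R2.
R2 ‖ (R3+R4) = 4.153 Ω.
First divider: V_A = V_supply · 4.153/(1.54 + 4.153) = 14.88 mV.
Then the unloaded second divider: V_B = V_A × R4/(R3+R4) = 14.88 × 0.4882 = 7.265 mV.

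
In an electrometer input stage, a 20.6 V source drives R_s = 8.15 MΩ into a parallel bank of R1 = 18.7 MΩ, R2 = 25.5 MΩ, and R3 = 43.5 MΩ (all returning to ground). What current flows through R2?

I ≈ 0.416 µA

Equivalent of the parallel group: R_p = 8.645 MΩ.
V_A = 20.6 × 8.645/16.79 = 10.60 V.
I(R2) = V_A / R2 = 10.60/25.5 = 0.4158 µA.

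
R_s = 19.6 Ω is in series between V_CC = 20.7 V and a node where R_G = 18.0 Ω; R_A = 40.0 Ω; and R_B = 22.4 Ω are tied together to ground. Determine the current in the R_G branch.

I ≈ 0.333 A

Equivalent of the parallel group: R_p = 7.987 Ω.
V_A = 20.7 × 7.987/27.59 = 5.993 V.
Branch current I = V_A/R_G = 5.993/18.0 = 0.3330 A.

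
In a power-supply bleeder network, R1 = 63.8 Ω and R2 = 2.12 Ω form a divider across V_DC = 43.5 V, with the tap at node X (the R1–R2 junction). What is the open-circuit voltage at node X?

V_th ≈ 1.40 V

V_th is the unloaded tap voltage: V_DC · R2/(R1+R2) = 43.5 × 0.03216 = 1.399 V.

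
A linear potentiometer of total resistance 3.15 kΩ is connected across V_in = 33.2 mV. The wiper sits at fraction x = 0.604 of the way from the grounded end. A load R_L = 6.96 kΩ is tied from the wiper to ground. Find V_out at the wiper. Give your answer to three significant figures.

V_out ≈ 18.1 mV

Lower segment x·R_p = 1.903 kΩ; upper segment (1−x)·R_p = 1.247 kΩ.
(x·R_p) ‖ R_L = 1.494 kΩ.
Loaded-divider output: V_out = 33.2 × 0.5450 = 18.09 mV.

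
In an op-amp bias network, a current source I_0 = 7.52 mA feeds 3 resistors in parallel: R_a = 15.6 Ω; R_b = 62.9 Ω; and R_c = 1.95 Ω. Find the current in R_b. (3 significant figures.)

I ≈ 0.202 mA

Conductances: ΣG = 1/15.6 + 1/62.9 + 1/1.95 = 0.5928 (1/Ω).
Current divider: I(R_b) = I_0 · G_k/ΣG = 7.52 × (0.01590/0.5928) = 7.52 × 0.02682 = 0.2017 mA.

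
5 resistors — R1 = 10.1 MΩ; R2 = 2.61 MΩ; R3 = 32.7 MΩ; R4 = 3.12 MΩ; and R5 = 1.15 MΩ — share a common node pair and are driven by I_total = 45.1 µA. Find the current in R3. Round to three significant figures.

Total conductance ΣG = 1/10.1 + 1/2.61 + 1/32.7 + 1/3.12 + 1/1.15 = 1.703 (units of 1/MΩ).
Current divider: I(R3) = I_total · G_k/ΣG = 45.1 × (0.03058/1.703) = 45.1 × 0.01796 = 0.8100 µA.

I ≈ 0.810 µA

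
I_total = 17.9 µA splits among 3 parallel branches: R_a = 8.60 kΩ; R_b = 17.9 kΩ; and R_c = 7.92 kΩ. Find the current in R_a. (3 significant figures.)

I ≈ 6.98 µA

ΣG = 1/8.60 + 1/17.9 + 1/7.92 = 0.2984.
By the current-divider rule, I = I_total · G_k/ΣG = 17.9 × 0.3897 = 6.975 µA.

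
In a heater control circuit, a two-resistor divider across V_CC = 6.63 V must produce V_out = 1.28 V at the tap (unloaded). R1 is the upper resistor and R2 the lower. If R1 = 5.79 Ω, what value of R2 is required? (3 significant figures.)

R2 ≈ 1.39 Ω

The divider ratio is R2/(R1+R2) = 1.28/6.63 = 0.1931.
R2 = R1 · 0.1931/(1 − 0.1931) = 1.385 Ω.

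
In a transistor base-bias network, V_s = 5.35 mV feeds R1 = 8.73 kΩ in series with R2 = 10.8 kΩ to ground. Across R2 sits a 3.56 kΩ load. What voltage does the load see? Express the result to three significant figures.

V_out ≈ 1.26 mV

R2 ‖ R_L = (10.8 × 3.56)/(10.8 + 3.56) = 2.677 kΩ.
Voltage divider with the loaded lower leg: V_out = 5.35 × 2.677/(8.73 + 2.677) = 5.35 × 0.2347 = 1.256 mV.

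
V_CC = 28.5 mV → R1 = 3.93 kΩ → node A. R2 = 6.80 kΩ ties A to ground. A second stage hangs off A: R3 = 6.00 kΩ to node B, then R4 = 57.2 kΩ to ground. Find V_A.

V_A ≈ 17.4 mV

The second stage (R3 + R4 = 63.20 kΩ) loads node A in parallel with R2.
R2 ‖ (R3+R4) = 6.139 kΩ.
First divider: V_A = V_CC · 6.139/(3.93 + 6.139) = 17.38 mV.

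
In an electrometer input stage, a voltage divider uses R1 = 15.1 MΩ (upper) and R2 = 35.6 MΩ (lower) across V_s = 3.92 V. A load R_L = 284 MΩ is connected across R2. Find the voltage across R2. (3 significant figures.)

V_out ≈ 2.65 V

R2 ‖ R_L = (35.6 × 284)/(35.6 + 284) = 31.63 MΩ.
Now apply the divider: V_out = 3.92 × 0.6769 = 2.653 V.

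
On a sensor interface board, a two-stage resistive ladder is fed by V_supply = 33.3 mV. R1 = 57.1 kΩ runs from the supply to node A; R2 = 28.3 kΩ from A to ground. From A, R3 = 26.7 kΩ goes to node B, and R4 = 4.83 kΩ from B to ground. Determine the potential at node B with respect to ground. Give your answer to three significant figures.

Node A sees R2 in parallel with the series input of stage 2, R3 + R4 = 31.53 kΩ.
R2 ‖ (R3+R4) = 14.91 kΩ.
First divider: V_A = V_supply · 14.91/(57.1 + 14.91) = 6.896 mV.
Then the unloaded second divider: V_B = V_A × R4/(R3+R4) = 6.896 × 0.1532 = 1.056 mV.

V_B ≈ 1.06 mV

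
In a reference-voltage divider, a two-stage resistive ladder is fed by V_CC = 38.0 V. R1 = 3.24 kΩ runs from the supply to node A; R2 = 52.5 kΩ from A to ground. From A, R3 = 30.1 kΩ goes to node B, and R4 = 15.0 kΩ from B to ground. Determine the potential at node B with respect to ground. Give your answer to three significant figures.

Looking into the second stage from A: R3 + R4 = 45.10 kΩ appears in parallel with R2.
Effective lower resistance at A: R2 ‖ 45.10 = 24.26 kΩ.
First divider: V_A = V_CC · 24.26/(3.24 + 24.26) = 33.52 V.
Stage 2 is unloaded, so V_B = V_A · R4/(R3+R4) = 33.52 × 15.0/45.10 = 11.15 V.

V_B ≈ 11.1 V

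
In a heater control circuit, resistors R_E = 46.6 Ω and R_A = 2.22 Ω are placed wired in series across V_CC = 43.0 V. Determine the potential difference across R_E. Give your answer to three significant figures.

ΣR = 46.6 + 2.22 = 48.82 Ω.
Voltage divider: V = V_CC · (46.60 / 48.82) = 43.0 × 0.9545 = 41.04 V.

V ≈ 41.0 V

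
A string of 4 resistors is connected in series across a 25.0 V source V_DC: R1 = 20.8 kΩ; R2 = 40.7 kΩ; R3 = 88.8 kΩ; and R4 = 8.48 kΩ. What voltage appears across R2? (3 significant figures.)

V ≈ 6.41 V

Series total: ΣR = 20.8 + 40.7 + 88.8 + 8.48 = 158.8 kΩ.
Voltage divider: V = V_DC · (40.70 / 158.8) = 25.0 × 0.2563 = 6.408 V.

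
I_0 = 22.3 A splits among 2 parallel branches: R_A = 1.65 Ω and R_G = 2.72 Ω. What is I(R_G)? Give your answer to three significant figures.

I ≈ 8.42 A

With just two branches, the current splits inversely with resistance.
I(R_G) = 22.3 × 1.65/(1.65 + 2.72) = 22.3 × 0.3776 = 8.420 A.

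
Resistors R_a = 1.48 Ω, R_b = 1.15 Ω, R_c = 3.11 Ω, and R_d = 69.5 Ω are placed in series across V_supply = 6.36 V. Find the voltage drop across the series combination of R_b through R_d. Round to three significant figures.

Total series resistance ΣR = 1.48 + 1.15 + 3.11 + 69.5 = 75.24 Ω.
R_{R_b..R_d} = 1.15 + 3.11 + 69.5 = 73.76 Ω.
By the voltage-divider rule, V = 6.36 × 73.76/75.24 = 6.235 V.

V ≈ 6.23 V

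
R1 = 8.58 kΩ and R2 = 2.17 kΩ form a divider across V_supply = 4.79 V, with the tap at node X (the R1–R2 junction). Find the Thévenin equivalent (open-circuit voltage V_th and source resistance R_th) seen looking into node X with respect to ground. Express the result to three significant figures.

V_th is the unloaded tap voltage: V_supply · R2/(R1+R2) = 4.79 × 0.2019 = 0.9669 V.
Zeroing V_supply shorts the top of R1 to ground, so R_th = R1 ‖ R2 = 1.732 kΩ.

V_th ≈ 0.967 V, R_th ≈ 1.73 kΩ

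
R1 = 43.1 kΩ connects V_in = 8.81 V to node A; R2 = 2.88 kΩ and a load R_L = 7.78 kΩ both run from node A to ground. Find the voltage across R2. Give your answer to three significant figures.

The load sits in parallel with R2, giving an effective lower resistance R2' = R2·R_L/(R2+R_L) = 2.102 kΩ.
Voltage divider with the loaded lower leg: V_out = 8.81 × 2.102/(43.1 + 2.102) = 8.81 × 0.04650 = 0.4097 V.

V_out ≈ 0.410 V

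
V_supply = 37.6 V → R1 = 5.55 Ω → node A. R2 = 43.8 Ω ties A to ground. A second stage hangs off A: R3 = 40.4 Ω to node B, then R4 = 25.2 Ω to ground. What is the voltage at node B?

V_B ≈ 11.9 V

Node A sees R2 in parallel with the series input of stage 2, R3 + R4 = 65.60 Ω.
R2 ‖ (R3+R4) = 26.26 Ω.
So V_A = 37.6 × 0.8255 = 31.04 V.
Stage 2 is unloaded, so V_B = V_A · R4/(R3+R4) = 31.04 × 25.2/65.60 = 11.92 V.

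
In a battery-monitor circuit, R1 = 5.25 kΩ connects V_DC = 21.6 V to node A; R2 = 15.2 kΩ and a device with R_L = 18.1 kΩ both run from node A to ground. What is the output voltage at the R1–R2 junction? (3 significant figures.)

The load sits in parallel with R2, giving an effective lower resistance R2' = R2·R_L/(R2+R_L) = 8.262 kΩ.
Now apply the divider: V_out = 21.6 × 0.6115 = 13.21 V.

V_out ≈ 13.2 V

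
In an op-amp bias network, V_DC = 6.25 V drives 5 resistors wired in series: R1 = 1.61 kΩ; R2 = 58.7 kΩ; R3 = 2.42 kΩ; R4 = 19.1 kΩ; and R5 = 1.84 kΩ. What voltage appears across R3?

V ≈ 0.181 V

Series total: ΣR = 1.61 + 58.7 + 2.42 + 19.1 + 1.84 = 83.67 kΩ.
Voltage divider: V = V_DC · (2.420 / 83.67) = 6.25 × 0.02892 = 0.1808 V.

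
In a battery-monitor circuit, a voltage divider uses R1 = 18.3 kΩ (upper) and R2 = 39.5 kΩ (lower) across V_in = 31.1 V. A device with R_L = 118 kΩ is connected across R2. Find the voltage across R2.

The load sits in parallel with R2, giving an effective lower resistance R2' = R2·R_L/(R2+R_L) = 29.59 kΩ.
Then V_out = V_in · R2'/(R1 + R2') = 31.1 × 29.59/47.89 = 19.22 V.

V_out ≈ 19.2 V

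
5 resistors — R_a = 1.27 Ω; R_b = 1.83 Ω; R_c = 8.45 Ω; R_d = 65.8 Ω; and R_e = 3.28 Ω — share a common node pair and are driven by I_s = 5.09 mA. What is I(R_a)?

I ≈ 2.26 mA

Conductances: ΣG = 1/1.27 + 1/1.83 + 1/8.45 + 1/65.8 + 1/3.28 = 1.772 (1/Ω).
By the current-divider rule, I = I_s · G_k/ΣG = 5.09 × 0.4443 = 2.261 mA.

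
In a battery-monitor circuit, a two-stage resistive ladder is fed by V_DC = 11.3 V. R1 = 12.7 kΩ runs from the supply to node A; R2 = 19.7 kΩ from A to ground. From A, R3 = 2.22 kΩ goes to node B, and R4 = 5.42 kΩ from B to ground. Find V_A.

The second stage (R3 + R4 = 7.640 kΩ) loads node A in parallel with R2.
Effective lower resistance at A: R2 ‖ 7.640 = 5.505 kΩ.
V_A = 11.3 × 5.505/(12.7 + 5.505) = 3.417 V.

V_A ≈ 3.42 V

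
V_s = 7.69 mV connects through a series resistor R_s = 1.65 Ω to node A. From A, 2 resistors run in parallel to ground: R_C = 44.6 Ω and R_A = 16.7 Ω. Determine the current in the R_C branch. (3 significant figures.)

Combine the parallel branches: R_p = (1/44.6 + 1/16.7)⁻¹ = 12.15 Ω.
V_A by voltage divider: V_A = 7.69 × 12.15/(1.65 + 12.15) = 6.771 mV.
I(R_C) = V_A / R_C = 6.771/44.6 = 0.1518 mA.

I ≈ 0.152 mA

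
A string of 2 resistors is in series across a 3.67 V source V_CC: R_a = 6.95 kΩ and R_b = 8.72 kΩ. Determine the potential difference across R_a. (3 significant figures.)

ΣR = 6.95 + 8.72 = 15.67 kΩ.
By the voltage-divider rule, V = 3.67 × 6.950/15.67 = 1.628 V.

V ≈ 1.63 V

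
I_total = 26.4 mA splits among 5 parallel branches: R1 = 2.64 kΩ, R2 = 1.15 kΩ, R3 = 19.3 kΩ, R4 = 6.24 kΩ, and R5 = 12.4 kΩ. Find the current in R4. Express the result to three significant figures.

I ≈ 2.75 mA

Conductances: ΣG = 1/2.64 + 1/1.15 + 1/19.3 + 1/6.24 + 1/12.4 = 1.541 (1/kΩ).
Current divider: I(R4) = I_total · G_k/ΣG = 26.4 × (0.1603/1.541) = 26.4 × 0.1040 = 2.745 mA.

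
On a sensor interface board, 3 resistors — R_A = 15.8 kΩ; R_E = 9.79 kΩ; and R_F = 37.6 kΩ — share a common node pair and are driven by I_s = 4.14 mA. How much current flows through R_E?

I ≈ 2.20 mA

Conductances: ΣG = 1/15.8 + 1/9.79 + 1/37.6 = 0.1920 (1/kΩ).
Current divider: I(R_E) = I_s · G_k/ΣG = 4.14 × (0.1021/0.1920) = 4.14 × 0.5319 = 2.202 mA.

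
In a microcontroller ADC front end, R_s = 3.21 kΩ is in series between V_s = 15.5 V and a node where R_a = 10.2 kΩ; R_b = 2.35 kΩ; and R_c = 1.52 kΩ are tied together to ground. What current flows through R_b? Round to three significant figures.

I ≈ 1.38 mA

Equivalent of the parallel group: R_p = 0.8464 kΩ.
V_A by voltage divider: V_A = 15.5 × 0.8464/(3.21 + 0.8464) = 3.234 V.
I(R_b) = V_A / R_b = 3.234/2.35 = 1.376 mA.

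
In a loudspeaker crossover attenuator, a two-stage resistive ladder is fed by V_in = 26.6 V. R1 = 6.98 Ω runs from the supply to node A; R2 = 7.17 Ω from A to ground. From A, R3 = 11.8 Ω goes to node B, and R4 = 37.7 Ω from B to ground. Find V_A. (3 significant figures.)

Looking into the second stage from A: R3 + R4 = 49.50 Ω appears in parallel with R2.
R2 ‖ (R3+R4) = 6.263 Ω.
First divider: V_A = V_in · 6.263/(6.98 + 6.263) = 12.58 V.

V_A ≈ 12.6 V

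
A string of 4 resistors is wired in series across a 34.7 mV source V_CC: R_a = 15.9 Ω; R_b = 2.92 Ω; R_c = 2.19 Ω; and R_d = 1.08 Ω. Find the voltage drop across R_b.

Series total: ΣR = 15.9 + 2.92 + 2.19 + 1.08 = 22.09 Ω.
By the voltage-divider rule, V = 34.7 × 2.920/22.09 = 4.587 mV.

V ≈ 4.59 mV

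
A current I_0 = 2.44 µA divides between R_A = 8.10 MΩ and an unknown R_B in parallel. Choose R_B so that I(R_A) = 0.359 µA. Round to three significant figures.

R_B ≈ 1.40 MΩ

The fraction through R_A equals R_B/(R_A+R_B).
0.359/2.44 = R_B/(R_A + R_B) → R_B = R_A · (0.1471)/(1 − 0.1471) = 8.10 × 0.1725 = 1.397 MΩ.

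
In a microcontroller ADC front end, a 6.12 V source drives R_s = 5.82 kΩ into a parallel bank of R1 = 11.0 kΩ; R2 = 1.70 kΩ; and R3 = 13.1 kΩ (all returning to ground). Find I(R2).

Combine the parallel branches: R_p = (1/11.0 + 1/1.70 + 1/13.1)⁻¹ = 1.324 kΩ.
Node voltage V_A = V_CC · R_p/(R_s + R_p) = 6.12 × 0.1853 = 1.134 V.
Branch current I = V_A/R2 = 1.134/1.70 = 0.6671 mA.
(Check via current divider: I_total = 0.8567 mA; share G_k/ΣG = 0.7786 → same result.)

I ≈ 0.667 mA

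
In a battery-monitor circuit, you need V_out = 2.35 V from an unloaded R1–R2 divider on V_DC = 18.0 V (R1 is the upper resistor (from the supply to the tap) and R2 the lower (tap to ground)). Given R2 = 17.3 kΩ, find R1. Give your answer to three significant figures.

Required fraction k = V_out/V_DC = 0.1306.
Rearranging, R1 = R2·(1−k)/k = 17.3 × 6.660 = 115.2 kΩ.

R1 ≈ 115 kΩ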